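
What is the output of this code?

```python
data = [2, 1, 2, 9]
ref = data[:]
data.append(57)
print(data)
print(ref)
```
[2, 1, 2, 9, 57]
[2, 1, 2, 9]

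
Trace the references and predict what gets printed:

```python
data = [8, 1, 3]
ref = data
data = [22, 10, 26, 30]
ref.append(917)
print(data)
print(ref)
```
[22, 10, 26, 30]
[8, 1, 3, 917]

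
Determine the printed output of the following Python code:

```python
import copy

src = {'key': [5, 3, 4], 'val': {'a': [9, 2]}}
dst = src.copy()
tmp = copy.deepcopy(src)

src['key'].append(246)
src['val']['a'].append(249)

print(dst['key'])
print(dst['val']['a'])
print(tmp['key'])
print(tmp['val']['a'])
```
[5, 3, 4, 246]
[9, 2, 249]
[5, 3, 4]
[9, 2]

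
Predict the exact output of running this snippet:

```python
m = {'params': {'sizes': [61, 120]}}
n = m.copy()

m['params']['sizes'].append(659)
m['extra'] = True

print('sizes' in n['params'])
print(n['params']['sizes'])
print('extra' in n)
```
True
[61, 120, 659]
False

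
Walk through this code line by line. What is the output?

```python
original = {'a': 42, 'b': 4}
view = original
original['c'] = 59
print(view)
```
{'a': 42, 'b': 4, 'c': 59}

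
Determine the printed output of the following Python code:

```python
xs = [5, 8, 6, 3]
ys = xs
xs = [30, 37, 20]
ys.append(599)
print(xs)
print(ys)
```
[30, 37, 20]
[5, 8, 6, 3, 599]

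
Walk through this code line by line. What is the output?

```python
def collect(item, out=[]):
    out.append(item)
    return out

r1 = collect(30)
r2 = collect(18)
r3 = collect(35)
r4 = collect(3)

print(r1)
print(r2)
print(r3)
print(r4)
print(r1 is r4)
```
[30, 18, 35, 3]
[30, 18, 35, 3]
[30, 18, 35, 3]
[30, 18, 35, 3]
True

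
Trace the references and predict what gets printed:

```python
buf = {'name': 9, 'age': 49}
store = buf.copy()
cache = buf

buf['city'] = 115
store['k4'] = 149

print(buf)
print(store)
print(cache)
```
{'name': 9, 'age': 49, 'city': 115}
{'name': 9, 'age': 49, 'k4': 149}
{'name': 9, 'age': 49, 'city': 115}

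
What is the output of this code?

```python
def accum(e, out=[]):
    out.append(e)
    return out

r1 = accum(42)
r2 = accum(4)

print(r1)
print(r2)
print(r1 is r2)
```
[42, 4]
[42, 4]
True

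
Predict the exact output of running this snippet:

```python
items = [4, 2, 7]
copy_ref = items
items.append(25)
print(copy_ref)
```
[4, 2, 7, 25]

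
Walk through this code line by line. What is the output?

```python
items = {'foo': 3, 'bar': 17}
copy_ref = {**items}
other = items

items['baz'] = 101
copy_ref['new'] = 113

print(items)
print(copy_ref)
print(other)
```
{'foo': 3, 'bar': 17, 'baz': 101}
{'foo': 3, 'bar': 17, 'new': 113}
{'foo': 3, 'bar': 17, 'baz': 101}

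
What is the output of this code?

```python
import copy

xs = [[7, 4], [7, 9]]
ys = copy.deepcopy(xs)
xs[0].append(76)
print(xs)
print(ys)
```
[[7, 4, 76], [7, 9]]
[[7, 4], [7, 9]]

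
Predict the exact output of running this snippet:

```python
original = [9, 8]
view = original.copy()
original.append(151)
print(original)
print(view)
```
[9, 8, 151]
[9, 8]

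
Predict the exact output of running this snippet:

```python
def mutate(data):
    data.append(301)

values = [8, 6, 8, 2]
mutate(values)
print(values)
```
[8, 6, 8, 2, 301]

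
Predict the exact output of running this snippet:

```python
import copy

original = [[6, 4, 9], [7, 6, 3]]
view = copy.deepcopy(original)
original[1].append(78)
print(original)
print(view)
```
[[6, 4, 9], [7, 6, 3, 78]]
[[6, 4, 9], [7, 6, 3]]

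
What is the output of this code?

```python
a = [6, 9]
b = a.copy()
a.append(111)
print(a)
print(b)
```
[6, 9, 111]
[6, 9]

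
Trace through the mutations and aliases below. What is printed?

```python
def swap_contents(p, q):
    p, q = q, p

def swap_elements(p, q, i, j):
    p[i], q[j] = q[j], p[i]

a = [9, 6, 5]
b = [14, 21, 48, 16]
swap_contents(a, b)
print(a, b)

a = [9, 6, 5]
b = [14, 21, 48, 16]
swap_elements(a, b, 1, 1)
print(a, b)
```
[9, 6, 5] [14, 21, 48, 16]
[9, 21, 5] [14, 6, 48, 16]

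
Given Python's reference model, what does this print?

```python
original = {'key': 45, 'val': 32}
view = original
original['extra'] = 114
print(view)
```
{'key': 45, 'val': 32, 'extra': 114}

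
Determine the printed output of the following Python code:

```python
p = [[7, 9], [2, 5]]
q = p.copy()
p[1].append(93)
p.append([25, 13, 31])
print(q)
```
[[7, 9], [2, 5, 93]]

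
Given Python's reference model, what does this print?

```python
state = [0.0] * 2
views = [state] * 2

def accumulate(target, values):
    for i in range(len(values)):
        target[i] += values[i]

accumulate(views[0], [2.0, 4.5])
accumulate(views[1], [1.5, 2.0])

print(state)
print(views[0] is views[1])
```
[3.5, 6.5]
True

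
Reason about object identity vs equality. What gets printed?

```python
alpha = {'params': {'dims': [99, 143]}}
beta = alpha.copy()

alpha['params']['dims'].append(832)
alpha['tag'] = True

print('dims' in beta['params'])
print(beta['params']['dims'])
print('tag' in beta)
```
True
[99, 143, 832]
False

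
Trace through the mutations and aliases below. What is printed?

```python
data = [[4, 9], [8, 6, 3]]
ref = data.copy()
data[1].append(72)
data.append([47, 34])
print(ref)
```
[[4, 9], [8, 6, 3, 72]]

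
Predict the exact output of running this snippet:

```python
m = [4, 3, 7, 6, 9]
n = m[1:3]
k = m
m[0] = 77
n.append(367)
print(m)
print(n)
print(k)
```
[77, 3, 7, 6, 9]
[3, 7, 367]
[77, 3, 7, 6, 9]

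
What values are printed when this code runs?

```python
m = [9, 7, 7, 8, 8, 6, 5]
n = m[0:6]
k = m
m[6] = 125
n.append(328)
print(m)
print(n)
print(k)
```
[9, 7, 7, 8, 8, 6, 125]
[9, 7, 7, 8, 8, 6, 328]
[9, 7, 7, 8, 8, 6, 125]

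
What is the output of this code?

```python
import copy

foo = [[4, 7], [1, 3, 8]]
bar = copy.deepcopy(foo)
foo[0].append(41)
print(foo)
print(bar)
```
[[4, 7, 41], [1, 3, 8]]
[[4, 7], [1, 3, 8]]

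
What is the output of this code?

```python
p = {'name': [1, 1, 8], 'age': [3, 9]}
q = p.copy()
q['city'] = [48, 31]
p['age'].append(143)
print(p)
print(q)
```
{'name': [1, 1, 8], 'age': [3, 9, 143]}
{'name': [1, 1, 8], 'age': [3, 9, 143], 'city': [48, 31]}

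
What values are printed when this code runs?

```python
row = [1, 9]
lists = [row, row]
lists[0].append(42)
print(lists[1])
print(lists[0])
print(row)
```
[1, 9, 42]
[1, 9, 42]
[1, 9, 42]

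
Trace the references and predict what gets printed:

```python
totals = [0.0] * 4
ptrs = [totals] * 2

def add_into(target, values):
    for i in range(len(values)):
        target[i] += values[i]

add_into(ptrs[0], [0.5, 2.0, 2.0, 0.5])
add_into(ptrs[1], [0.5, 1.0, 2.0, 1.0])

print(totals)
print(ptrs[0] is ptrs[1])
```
[1.0, 3.0, 4.0, 1.5]
True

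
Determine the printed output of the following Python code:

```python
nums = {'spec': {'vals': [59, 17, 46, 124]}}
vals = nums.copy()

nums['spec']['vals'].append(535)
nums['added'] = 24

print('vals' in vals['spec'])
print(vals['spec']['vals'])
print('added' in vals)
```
True
[59, 17, 46, 124, 535]
False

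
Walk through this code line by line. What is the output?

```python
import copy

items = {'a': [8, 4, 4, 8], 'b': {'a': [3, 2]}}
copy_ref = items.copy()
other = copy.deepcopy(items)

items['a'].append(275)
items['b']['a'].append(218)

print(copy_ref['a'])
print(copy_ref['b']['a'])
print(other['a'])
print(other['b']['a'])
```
[8, 4, 4, 8, 275]
[3, 2, 218]
[8, 4, 4, 8]
[3, 2]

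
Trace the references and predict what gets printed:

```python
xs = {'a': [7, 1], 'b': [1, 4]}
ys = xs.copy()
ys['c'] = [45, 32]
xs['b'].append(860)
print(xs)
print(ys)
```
{'a': [7, 1], 'b': [1, 4, 860]}
{'a': [7, 1], 'b': [1, 4, 860], 'c': [45, 32]}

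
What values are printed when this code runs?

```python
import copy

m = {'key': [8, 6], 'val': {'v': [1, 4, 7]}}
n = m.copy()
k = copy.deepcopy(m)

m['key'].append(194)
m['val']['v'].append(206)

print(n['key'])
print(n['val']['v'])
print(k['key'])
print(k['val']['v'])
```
[8, 6, 194]
[1, 4, 7, 206]
[8, 6]
[1, 4, 7]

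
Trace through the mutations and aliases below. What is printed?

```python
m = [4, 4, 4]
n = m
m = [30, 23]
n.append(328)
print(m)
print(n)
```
[30, 23]
[4, 4, 4, 328]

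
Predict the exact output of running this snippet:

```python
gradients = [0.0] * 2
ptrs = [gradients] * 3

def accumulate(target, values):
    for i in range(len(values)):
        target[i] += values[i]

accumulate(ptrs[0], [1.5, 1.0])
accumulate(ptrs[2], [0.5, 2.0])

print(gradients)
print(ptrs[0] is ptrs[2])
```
[2.0, 3.0]
True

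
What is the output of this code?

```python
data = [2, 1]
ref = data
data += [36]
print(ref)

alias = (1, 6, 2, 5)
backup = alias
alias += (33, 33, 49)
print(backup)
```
[2, 1, 36]
(1, 6, 2, 5)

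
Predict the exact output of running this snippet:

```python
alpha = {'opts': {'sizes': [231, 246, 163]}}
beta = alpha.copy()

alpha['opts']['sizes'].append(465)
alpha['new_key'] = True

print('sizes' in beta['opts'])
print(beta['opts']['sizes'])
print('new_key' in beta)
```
True
[231, 246, 163, 465]
False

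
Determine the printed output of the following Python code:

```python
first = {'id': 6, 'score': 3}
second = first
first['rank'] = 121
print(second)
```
{'id': 6, 'score': 3, 'rank': 121}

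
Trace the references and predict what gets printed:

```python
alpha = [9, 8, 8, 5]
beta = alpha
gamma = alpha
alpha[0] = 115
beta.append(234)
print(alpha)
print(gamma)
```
[115, 8, 8, 5, 234]
[115, 8, 8, 5, 234]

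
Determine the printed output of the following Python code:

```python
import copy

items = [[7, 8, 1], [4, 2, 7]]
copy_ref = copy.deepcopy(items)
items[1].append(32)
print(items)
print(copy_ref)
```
[[7, 8, 1], [4, 2, 7, 32]]
[[7, 8, 1], [4, 2, 7]]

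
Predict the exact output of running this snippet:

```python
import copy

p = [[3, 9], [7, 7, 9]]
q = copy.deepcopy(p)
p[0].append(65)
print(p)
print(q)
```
[[3, 9, 65], [7, 7, 9]]
[[3, 9], [7, 7, 9]]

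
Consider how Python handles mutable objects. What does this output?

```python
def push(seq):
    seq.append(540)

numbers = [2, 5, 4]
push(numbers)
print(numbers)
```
[2, 5, 4, 540]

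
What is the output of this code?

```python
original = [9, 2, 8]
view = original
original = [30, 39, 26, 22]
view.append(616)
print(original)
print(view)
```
[30, 39, 26, 22]
[9, 2, 8, 616]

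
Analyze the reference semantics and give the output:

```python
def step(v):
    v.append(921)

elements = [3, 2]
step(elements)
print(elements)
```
[3, 2, 921]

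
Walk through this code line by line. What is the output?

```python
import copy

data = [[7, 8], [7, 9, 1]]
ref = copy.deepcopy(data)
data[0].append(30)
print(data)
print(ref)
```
[[7, 8, 30], [7, 9, 1]]
[[7, 8], [7, 9, 1]]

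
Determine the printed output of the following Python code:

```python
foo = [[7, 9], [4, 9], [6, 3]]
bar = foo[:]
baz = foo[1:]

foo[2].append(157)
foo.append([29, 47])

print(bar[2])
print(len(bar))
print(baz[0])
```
[6, 3, 157]
3
[4, 9]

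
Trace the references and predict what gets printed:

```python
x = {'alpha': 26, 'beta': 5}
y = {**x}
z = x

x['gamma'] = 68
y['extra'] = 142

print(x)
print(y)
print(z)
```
{'alpha': 26, 'beta': 5, 'gamma': 68}
{'alpha': 26, 'beta': 5, 'extra': 142}
{'alpha': 26, 'beta': 5, 'gamma': 68}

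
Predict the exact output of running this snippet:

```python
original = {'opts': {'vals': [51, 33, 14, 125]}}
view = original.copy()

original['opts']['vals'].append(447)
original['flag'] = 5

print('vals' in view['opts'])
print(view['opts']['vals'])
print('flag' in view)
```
True
[51, 33, 14, 125, 447]
False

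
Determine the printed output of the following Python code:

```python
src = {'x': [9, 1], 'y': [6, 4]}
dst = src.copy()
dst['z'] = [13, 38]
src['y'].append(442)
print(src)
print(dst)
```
{'x': [9, 1], 'y': [6, 4, 442]}
{'x': [9, 1], 'y': [6, 4, 442], 'z': [13, 38]}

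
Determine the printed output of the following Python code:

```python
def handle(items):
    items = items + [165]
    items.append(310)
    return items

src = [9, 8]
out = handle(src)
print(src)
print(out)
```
[9, 8]
[9, 8, 165, 310]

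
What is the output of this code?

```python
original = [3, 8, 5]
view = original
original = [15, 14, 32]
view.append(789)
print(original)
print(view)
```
[15, 14, 32]
[3, 8, 5, 789]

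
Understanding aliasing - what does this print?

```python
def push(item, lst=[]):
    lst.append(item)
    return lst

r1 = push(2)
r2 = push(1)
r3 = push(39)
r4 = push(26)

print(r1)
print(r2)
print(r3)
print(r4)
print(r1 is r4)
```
[2, 1, 39, 26]
[2, 1, 39, 26]
[2, 1, 39, 26]
[2, 1, 39, 26]
True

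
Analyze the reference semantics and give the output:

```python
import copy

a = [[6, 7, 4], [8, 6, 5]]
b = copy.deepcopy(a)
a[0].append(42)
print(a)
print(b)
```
[[6, 7, 4, 42], [8, 6, 5]]
[[6, 7, 4], [8, 6, 5]]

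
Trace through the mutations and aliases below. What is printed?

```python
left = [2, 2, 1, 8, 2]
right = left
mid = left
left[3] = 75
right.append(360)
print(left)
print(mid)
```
[2, 2, 1, 75, 2, 360]
[2, 2, 1, 75, 2, 360]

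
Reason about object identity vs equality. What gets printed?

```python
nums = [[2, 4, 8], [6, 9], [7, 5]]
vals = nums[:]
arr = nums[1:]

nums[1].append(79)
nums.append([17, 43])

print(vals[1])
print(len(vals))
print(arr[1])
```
[6, 9, 79]
3
[7, 5]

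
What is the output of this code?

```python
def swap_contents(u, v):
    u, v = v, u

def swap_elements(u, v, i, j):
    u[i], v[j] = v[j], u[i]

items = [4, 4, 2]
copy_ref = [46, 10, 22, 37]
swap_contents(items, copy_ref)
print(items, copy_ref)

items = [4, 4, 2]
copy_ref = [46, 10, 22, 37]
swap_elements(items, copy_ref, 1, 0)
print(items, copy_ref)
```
[4, 4, 2] [46, 10, 22, 37]
[4, 46, 2] [4, 10, 22, 37]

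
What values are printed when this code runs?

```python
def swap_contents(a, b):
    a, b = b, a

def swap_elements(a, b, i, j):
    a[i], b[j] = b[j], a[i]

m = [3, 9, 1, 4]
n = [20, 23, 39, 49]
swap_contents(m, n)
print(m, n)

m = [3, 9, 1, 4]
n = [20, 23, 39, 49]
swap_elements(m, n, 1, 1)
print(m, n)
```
[3, 9, 1, 4] [20, 23, 39, 49]
[3, 23, 1, 4] [20, 9, 39, 49]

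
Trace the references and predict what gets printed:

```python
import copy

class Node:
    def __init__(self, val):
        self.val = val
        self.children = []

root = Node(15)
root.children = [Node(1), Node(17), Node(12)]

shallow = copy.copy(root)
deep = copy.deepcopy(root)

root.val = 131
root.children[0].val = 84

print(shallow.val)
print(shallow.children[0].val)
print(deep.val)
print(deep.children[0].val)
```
15
84
15
1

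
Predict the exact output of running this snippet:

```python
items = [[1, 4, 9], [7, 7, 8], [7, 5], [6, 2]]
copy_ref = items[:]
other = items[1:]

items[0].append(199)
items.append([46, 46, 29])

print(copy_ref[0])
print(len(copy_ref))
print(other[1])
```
[1, 4, 9, 199]
4
[7, 5]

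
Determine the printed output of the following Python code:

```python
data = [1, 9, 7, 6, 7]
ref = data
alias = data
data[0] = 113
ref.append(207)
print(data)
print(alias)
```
[113, 9, 7, 6, 7, 207]
[113, 9, 7, 6, 7, 207]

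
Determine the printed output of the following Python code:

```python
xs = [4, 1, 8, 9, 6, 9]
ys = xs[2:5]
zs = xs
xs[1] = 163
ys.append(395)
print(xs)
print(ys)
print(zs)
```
[4, 163, 8, 9, 6, 9]
[8, 9, 6, 395]
[4, 163, 8, 9, 6, 9]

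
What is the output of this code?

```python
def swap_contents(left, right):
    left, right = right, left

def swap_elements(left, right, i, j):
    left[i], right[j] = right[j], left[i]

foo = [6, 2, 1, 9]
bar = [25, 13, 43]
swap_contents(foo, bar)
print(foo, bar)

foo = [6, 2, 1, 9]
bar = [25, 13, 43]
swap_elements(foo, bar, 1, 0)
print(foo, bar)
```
[6, 2, 1, 9] [25, 13, 43]
[6, 25, 1, 9] [2, 13, 43]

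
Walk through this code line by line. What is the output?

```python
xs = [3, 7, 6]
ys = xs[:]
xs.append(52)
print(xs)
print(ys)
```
[3, 7, 6, 52]
[3, 7, 6]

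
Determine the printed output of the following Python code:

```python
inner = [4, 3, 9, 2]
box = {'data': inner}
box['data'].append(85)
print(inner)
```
[4, 3, 9, 2, 85]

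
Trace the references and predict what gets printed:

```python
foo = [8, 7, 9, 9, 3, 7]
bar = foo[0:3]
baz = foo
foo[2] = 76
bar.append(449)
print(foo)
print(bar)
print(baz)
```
[8, 7, 76, 9, 3, 7]
[8, 7, 9, 449]
[8, 7, 76, 9, 3, 7]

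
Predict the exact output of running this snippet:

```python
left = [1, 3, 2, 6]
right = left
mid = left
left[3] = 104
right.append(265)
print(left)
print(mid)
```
[1, 3, 2, 104, 265]
[1, 3, 2, 104, 265]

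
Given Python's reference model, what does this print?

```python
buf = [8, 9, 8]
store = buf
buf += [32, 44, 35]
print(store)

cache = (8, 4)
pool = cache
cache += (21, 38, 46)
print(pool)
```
[8, 9, 8, 32, 44, 35]
(8, 4)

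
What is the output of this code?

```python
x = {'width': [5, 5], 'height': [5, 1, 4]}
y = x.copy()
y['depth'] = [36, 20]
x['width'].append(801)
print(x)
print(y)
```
{'width': [5, 5, 801], 'height': [5, 1, 4]}
{'width': [5, 5, 801], 'height': [5, 1, 4], 'depth': [36, 20]}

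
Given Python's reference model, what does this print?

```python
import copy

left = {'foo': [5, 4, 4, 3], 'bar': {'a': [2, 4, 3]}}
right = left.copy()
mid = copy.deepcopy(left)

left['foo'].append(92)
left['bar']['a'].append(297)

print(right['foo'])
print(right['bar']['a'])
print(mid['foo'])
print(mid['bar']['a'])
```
[5, 4, 4, 3, 92]
[2, 4, 3, 297]
[5, 4, 4, 3]
[2, 4, 3]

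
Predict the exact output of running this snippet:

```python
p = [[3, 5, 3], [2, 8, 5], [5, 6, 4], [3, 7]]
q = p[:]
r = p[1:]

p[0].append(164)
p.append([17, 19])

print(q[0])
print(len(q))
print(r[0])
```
[3, 5, 3, 164]
4
[2, 8, 5]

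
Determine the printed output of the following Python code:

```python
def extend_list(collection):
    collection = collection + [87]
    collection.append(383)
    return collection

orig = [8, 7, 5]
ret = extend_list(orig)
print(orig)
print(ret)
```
[8, 7, 5]
[8, 7, 5, 87, 383]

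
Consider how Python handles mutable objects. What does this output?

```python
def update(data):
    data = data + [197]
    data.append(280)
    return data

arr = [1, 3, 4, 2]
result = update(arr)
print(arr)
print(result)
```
[1, 3, 4, 2]
[1, 3, 4, 2, 197, 280]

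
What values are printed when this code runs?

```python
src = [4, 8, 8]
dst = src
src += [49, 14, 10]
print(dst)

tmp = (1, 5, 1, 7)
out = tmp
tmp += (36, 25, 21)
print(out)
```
[4, 8, 8, 49, 14, 10]
(1, 5, 1, 7)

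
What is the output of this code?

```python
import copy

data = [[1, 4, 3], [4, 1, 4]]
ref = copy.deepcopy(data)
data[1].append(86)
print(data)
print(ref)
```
[[1, 4, 3], [4, 1, 4, 86]]
[[1, 4, 3], [4, 1, 4]]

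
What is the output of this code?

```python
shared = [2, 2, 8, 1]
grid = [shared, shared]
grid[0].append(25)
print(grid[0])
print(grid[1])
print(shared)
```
[2, 2, 8, 1, 25]
[2, 2, 8, 1, 25]
[2, 2, 8, 1, 25]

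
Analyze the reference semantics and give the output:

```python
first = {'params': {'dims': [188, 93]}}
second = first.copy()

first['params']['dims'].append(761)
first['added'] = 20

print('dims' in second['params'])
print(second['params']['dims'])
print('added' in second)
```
True
[188, 93, 761]
False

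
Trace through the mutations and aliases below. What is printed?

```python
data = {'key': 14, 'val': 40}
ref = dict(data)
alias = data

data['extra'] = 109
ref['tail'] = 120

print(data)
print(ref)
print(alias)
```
{'key': 14, 'val': 40, 'extra': 109}
{'key': 14, 'val': 40, 'tail': 120}
{'key': 14, 'val': 40, 'extra': 109}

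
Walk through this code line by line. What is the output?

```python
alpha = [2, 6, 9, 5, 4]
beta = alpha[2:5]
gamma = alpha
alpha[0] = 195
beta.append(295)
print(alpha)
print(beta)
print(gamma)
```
[195, 6, 9, 5, 4]
[9, 5, 4, 295]
[195, 6, 9, 5, 4]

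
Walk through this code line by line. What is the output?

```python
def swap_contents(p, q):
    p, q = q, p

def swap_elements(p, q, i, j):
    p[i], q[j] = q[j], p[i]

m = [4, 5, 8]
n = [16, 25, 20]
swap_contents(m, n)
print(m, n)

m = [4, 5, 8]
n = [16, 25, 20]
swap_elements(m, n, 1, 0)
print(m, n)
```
[4, 5, 8] [16, 25, 20]
[4, 16, 8] [5, 25, 20]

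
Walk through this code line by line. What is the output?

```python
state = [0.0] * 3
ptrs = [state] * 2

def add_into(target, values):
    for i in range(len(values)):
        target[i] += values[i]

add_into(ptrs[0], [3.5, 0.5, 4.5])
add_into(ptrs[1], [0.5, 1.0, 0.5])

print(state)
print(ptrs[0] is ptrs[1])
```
[4.0, 1.5, 5.0]
True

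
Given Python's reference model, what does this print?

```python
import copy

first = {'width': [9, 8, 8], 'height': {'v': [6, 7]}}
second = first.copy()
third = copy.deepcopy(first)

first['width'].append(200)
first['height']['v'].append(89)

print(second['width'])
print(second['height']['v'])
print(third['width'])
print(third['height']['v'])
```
[9, 8, 8, 200]
[6, 7, 89]
[9, 8, 8]
[6, 7]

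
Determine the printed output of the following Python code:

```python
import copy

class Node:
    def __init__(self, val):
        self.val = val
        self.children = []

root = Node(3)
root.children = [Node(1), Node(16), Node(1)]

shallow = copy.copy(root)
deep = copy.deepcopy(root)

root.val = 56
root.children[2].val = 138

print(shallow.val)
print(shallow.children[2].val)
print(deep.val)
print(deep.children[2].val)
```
3
138
3
1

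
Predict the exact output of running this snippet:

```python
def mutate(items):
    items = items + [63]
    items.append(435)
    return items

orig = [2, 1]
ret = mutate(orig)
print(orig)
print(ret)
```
[2, 1]
[2, 1, 63, 435]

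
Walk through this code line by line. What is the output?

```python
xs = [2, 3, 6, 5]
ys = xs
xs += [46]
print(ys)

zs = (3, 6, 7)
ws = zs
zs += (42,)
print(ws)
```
[2, 3, 6, 5, 46]
(3, 6, 7)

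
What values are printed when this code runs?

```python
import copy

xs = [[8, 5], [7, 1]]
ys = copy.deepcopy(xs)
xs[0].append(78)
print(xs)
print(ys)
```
[[8, 5, 78], [7, 1]]
[[8, 5], [7, 1]]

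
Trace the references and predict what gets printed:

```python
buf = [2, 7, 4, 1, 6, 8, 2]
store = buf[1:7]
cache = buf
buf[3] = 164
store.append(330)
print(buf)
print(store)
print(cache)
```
[2, 7, 4, 164, 6, 8, 2]
[7, 4, 1, 6, 8, 2, 330]
[2, 7, 4, 164, 6, 8, 2]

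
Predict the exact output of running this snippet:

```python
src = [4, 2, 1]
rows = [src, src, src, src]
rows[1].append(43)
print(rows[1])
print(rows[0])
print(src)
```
[4, 2, 1, 43]
[4, 2, 1, 43]
[4, 2, 1, 43]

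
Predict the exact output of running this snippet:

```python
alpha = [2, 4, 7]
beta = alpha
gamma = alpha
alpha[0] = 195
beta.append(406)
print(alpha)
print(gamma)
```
[195, 4, 7, 406]
[195, 4, 7, 406]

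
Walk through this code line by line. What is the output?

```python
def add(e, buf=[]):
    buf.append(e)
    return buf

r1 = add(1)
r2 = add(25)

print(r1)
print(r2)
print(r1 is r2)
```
[1, 25]
[1, 25]
True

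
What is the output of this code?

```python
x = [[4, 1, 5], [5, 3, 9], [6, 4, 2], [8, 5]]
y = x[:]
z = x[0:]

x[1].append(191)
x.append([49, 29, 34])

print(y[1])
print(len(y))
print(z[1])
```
[5, 3, 9, 191]
4
[5, 3, 9, 191]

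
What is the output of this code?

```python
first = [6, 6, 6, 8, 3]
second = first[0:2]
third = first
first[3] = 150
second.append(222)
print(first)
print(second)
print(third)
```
[6, 6, 6, 150, 3]
[6, 6, 222]
[6, 6, 6, 150, 3]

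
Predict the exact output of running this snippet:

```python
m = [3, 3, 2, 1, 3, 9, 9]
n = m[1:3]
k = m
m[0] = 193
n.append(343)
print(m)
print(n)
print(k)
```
[193, 3, 2, 1, 3, 9, 9]
[3, 2, 343]
[193, 3, 2, 1, 3, 9, 9]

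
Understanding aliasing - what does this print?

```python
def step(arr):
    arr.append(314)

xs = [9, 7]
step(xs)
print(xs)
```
[9, 7, 314]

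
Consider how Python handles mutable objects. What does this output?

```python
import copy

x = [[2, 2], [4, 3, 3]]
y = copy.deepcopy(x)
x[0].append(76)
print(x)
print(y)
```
[[2, 2, 76], [4, 3, 3]]
[[2, 2], [4, 3, 3]]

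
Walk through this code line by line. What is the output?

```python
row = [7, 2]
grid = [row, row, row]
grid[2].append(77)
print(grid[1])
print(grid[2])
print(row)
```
[7, 2, 77]
[7, 2, 77]
[7, 2, 77]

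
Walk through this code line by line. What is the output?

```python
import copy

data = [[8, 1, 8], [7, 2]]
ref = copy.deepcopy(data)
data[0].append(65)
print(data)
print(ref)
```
[[8, 1, 8, 65], [7, 2]]
[[8, 1, 8], [7, 2]]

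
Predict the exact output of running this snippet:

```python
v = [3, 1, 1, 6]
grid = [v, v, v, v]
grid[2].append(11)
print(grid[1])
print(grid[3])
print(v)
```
[3, 1, 1, 6, 11]
[3, 1, 1, 6, 11]
[3, 1, 1, 6, 11]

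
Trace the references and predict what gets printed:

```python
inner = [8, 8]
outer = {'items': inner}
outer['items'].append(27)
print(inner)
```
[8, 8, 27]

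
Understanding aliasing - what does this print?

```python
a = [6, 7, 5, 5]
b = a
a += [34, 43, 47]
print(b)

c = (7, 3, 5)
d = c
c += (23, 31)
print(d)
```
[6, 7, 5, 5, 34, 43, 47]
(7, 3, 5)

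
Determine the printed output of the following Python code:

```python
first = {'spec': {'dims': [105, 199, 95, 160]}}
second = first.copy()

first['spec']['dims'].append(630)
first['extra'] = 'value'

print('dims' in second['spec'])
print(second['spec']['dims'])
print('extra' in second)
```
True
[105, 199, 95, 160, 630]
False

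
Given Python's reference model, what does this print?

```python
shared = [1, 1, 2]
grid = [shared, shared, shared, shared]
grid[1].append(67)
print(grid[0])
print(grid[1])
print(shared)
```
[1, 1, 2, 67]
[1, 1, 2, 67]
[1, 1, 2, 67]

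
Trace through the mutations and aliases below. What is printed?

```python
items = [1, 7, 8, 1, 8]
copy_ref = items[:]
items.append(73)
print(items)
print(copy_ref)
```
[1, 7, 8, 1, 8, 73]
[1, 7, 8, 1, 8]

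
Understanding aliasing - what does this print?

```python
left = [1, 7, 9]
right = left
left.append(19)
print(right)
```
[1, 7, 9, 19]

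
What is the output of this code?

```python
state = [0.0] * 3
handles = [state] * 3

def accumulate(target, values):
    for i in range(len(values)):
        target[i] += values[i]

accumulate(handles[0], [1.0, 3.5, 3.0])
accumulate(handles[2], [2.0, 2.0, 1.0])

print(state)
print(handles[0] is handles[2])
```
[3.0, 5.5, 4.0]
True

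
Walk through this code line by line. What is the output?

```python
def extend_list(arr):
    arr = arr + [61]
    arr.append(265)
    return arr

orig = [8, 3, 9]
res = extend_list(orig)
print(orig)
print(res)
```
[8, 3, 9]
[8, 3, 9, 61, 265]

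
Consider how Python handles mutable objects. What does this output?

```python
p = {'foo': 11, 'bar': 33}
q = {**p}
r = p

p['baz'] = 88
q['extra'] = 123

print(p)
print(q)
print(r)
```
{'foo': 11, 'bar': 33, 'baz': 88}
{'foo': 11, 'bar': 33, 'extra': 123}
{'foo': 11, 'bar': 33, 'baz': 88}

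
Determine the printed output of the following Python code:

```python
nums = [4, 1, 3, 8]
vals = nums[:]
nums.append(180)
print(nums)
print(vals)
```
[4, 1, 3, 8, 180]
[4, 1, 3, 8]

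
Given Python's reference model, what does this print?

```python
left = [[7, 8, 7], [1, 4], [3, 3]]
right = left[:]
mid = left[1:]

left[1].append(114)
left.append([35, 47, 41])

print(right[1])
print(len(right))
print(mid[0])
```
[1, 4, 114]
3
[1, 4, 114]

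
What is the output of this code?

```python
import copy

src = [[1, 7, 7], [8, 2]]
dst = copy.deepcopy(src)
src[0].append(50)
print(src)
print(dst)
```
[[1, 7, 7, 50], [8, 2]]
[[1, 7, 7], [8, 2]]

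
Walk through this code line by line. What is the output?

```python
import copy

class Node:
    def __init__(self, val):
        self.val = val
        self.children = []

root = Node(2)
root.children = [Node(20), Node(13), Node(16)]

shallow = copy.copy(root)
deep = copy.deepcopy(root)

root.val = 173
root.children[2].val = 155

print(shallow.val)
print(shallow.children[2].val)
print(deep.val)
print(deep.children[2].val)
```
2
155
2
16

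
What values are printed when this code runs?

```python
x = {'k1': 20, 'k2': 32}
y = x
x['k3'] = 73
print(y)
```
{'k1': 20, 'k2': 32, 'k3': 73}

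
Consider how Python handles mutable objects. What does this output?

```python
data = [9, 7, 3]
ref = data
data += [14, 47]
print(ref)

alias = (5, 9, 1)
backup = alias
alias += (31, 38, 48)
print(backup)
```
[9, 7, 3, 14, 47]
(5, 9, 1)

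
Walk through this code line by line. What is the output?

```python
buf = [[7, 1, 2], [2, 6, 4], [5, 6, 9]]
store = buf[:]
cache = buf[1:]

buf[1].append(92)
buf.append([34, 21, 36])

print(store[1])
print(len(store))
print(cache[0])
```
[2, 6, 4, 92]
3
[2, 6, 4, 92]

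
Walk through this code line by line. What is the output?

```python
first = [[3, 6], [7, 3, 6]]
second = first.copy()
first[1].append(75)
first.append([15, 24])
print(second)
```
[[3, 6], [7, 3, 6, 75]]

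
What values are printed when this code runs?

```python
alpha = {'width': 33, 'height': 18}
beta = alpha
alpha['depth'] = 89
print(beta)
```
{'width': 33, 'height': 18, 'depth': 89}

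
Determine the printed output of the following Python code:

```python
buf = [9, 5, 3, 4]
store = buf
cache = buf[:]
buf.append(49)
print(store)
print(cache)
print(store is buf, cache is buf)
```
[9, 5, 3, 4, 49]
[9, 5, 3, 4]
True False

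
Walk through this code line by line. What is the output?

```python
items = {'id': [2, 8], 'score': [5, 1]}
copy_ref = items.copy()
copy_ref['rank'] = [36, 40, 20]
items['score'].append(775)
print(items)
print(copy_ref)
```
{'id': [2, 8], 'score': [5, 1, 775]}
{'id': [2, 8], 'score': [5, 1, 775], 'rank': [36, 40, 20]}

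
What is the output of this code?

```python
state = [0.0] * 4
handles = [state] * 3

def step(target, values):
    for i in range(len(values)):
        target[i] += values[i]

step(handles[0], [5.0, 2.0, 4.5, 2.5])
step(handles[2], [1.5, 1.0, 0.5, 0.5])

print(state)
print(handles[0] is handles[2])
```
[6.5, 3.0, 5.0, 3.0]
True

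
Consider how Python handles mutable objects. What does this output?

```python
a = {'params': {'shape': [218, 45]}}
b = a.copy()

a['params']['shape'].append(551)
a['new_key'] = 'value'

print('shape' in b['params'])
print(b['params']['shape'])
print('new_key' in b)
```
True
[218, 45, 551]
False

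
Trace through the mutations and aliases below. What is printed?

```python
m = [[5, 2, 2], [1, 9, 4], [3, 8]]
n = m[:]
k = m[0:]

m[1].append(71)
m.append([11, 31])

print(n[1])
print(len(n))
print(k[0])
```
[1, 9, 4, 71]
3
[5, 2, 2]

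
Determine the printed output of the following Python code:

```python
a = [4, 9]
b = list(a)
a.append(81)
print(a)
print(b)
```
[4, 9, 81]
[4, 9]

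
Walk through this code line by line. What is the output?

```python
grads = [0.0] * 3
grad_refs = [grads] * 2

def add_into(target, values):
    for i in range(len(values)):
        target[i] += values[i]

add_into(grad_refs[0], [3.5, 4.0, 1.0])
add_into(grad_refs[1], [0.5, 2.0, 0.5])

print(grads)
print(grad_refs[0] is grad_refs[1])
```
[4.0, 6.0, 1.5]
True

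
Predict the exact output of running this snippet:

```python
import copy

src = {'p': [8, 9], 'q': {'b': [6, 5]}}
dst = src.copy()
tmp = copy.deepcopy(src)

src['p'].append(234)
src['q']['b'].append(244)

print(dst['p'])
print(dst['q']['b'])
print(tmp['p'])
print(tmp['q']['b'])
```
[8, 9, 234]
[6, 5, 244]
[8, 9]
[6, 5]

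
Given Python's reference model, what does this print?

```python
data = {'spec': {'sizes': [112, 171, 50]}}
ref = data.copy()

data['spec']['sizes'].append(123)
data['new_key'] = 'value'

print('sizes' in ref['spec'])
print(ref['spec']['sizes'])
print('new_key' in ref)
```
True
[112, 171, 50, 123]
False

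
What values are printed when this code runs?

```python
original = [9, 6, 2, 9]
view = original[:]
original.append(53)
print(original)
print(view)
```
[9, 6, 2, 9, 53]
[9, 6, 2, 9]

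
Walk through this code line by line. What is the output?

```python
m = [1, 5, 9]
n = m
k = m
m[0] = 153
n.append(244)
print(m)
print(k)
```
[153, 5, 9, 244]
[153, 5, 9, 244]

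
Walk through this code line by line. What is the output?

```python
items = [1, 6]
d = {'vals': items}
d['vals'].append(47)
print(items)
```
[1, 6, 47]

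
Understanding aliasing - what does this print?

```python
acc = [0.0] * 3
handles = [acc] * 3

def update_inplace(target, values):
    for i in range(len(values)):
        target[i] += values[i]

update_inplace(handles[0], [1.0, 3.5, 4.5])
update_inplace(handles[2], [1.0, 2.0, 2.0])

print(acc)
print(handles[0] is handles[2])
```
[2.0, 5.5, 6.5]
True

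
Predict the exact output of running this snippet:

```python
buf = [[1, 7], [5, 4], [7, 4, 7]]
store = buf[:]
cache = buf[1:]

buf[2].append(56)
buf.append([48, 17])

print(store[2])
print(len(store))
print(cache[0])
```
[7, 4, 7, 56]
3
[5, 4]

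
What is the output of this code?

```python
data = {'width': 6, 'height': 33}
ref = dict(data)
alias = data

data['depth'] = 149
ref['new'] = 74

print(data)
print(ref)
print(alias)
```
{'width': 6, 'height': 33, 'depth': 149}
{'width': 6, 'height': 33, 'new': 74}
{'width': 6, 'height': 33, 'depth': 149}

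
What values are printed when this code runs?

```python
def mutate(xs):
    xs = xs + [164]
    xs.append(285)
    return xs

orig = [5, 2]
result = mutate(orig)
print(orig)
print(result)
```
[5, 2]
[5, 2, 164, 285]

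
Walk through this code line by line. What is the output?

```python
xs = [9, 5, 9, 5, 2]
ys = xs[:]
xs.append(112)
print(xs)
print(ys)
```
[9, 5, 9, 5, 2, 112]
[9, 5, 9, 5, 2]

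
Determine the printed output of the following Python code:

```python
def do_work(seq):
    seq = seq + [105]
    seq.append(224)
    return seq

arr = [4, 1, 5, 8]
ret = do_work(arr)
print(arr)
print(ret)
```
[4, 1, 5, 8]
[4, 1, 5, 8, 105, 224]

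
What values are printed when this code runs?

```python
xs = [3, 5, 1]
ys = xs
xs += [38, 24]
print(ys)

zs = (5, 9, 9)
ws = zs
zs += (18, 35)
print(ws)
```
[3, 5, 1, 38, 24]
(5, 9, 9)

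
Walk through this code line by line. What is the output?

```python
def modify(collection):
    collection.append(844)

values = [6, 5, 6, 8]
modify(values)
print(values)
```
[6, 5, 6, 8, 844]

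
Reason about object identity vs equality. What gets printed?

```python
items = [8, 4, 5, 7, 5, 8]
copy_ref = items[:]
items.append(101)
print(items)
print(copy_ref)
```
[8, 4, 5, 7, 5, 8, 101]
[8, 4, 5, 7, 5, 8]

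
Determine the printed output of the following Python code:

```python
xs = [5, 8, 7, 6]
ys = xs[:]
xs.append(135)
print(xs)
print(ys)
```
[5, 8, 7, 6, 135]
[5, 8, 7, 6]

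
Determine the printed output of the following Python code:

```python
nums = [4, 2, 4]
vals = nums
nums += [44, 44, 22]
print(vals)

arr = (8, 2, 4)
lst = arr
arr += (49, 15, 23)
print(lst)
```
[4, 2, 4, 44, 44, 22]
(8, 2, 4)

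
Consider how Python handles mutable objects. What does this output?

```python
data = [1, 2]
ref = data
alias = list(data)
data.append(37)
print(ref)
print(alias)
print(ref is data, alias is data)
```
[1, 2, 37]
[1, 2]
True False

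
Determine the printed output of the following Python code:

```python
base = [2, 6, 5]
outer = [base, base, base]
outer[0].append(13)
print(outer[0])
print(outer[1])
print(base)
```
[2, 6, 5, 13]
[2, 6, 5, 13]
[2, 6, 5, 13]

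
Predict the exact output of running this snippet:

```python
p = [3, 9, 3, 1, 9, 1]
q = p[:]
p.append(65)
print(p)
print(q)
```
[3, 9, 3, 1, 9, 1, 65]
[3, 9, 3, 1, 9, 1]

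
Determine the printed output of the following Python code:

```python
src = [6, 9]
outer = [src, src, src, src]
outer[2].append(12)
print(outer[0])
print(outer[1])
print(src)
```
[6, 9, 12]
[6, 9, 12]
[6, 9, 12]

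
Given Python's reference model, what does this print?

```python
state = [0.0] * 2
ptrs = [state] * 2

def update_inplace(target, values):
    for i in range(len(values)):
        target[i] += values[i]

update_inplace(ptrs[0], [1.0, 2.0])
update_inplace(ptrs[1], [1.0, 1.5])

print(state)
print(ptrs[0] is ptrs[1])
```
[2.0, 3.5]
True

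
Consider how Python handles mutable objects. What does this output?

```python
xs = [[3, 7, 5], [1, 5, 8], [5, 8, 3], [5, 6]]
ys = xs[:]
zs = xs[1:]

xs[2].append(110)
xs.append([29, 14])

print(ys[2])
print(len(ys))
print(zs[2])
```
[5, 8, 3, 110]
4
[5, 6]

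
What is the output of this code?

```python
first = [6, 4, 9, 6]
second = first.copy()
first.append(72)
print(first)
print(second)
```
[6, 4, 9, 6, 72]
[6, 4, 9, 6]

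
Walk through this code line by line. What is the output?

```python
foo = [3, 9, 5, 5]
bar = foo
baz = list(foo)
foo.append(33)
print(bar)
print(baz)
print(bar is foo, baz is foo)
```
[3, 9, 5, 5, 33]
[3, 9, 5, 5]
True False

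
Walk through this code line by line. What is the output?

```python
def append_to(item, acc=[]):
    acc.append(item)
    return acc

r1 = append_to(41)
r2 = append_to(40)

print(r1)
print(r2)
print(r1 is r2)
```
[41, 40]
[41, 40]
True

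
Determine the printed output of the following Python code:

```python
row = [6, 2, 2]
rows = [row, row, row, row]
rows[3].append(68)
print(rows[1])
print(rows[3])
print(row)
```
[6, 2, 2, 68]
[6, 2, 2, 68]
[6, 2, 2, 68]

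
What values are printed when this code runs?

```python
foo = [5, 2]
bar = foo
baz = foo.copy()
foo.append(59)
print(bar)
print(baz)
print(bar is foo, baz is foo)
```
[5, 2, 59]
[5, 2]
True False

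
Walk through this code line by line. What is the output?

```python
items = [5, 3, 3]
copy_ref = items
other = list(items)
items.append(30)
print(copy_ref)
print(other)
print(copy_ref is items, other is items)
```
[5, 3, 3, 30]
[5, 3, 3]
True False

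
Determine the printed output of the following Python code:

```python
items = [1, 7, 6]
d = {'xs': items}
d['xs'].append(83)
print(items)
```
[1, 7, 6, 83]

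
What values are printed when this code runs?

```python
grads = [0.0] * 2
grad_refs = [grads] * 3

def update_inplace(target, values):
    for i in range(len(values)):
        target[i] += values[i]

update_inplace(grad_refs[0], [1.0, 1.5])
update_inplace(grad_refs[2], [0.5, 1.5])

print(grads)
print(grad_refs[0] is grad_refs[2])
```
[1.5, 3.0]
True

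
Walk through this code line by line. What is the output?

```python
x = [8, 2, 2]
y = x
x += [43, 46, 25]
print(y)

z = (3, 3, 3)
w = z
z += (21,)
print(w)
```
[8, 2, 2, 43, 46, 25]
(3, 3, 3)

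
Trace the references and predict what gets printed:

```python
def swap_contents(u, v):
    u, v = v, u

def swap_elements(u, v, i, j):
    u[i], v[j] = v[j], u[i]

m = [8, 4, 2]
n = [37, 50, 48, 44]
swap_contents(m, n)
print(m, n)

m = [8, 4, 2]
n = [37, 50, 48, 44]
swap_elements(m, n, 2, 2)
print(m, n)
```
[8, 4, 2] [37, 50, 48, 44]
[8, 4, 48] [37, 50, 2, 44]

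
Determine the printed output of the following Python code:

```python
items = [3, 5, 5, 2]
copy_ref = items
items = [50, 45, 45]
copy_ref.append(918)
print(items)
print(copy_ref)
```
[50, 45, 45]
[3, 5, 5, 2, 918]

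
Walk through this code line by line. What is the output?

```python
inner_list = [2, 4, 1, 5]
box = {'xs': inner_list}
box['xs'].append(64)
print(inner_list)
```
[2, 4, 1, 5, 64]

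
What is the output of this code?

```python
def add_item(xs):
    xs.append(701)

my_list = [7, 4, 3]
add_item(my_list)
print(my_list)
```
[7, 4, 3, 701]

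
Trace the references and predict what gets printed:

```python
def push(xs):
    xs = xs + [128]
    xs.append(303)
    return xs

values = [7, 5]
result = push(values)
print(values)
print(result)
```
[7, 5]
[7, 5, 128, 303]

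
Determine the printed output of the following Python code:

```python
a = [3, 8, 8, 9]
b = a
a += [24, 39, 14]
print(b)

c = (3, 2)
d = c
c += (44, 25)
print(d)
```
[3, 8, 8, 9, 24, 39, 14]
(3, 2)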